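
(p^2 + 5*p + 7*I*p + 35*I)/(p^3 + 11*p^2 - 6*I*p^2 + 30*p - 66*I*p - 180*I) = (p + 7*I)/(p^2 + 6*p*(1 - I) - 36*I)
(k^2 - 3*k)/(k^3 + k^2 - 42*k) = (k - 3)/(k^2 + k - 42)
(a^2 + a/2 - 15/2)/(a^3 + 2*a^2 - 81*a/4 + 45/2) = 2*(a + 3)/(2*a^2 + 9*a - 18)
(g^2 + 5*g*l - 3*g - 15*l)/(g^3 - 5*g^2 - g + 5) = (g^2 + 5*g*l - 3*g - 15*l)/(g^3 - 5*g^2 - g + 5)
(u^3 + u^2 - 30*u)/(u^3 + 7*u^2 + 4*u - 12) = u*(u - 5)/(u^2 + u - 2)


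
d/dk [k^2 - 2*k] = 2*k - 2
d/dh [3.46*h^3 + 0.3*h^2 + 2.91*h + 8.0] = 10.38*h^2 + 0.6*h + 2.91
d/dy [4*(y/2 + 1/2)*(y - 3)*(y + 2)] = 6*y^2 - 14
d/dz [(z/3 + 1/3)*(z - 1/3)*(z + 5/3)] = z^2 + 14*z/9 + 7/27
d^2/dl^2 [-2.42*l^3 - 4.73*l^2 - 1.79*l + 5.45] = -14.52*l - 9.46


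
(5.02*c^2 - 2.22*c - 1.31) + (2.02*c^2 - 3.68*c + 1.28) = 7.04*c^2 - 5.9*c - 0.03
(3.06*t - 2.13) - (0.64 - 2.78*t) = 5.84*t - 2.77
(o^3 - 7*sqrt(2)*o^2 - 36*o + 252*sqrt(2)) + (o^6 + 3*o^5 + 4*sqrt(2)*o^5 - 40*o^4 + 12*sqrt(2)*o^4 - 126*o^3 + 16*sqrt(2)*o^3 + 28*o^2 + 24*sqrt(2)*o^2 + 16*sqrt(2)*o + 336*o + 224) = o^6 + 3*o^5 + 4*sqrt(2)*o^5 - 40*o^4 + 12*sqrt(2)*o^4 - 125*o^3 + 16*sqrt(2)*o^3 + 17*sqrt(2)*o^2 + 28*o^2 + 16*sqrt(2)*o + 300*o + 224 + 252*sqrt(2)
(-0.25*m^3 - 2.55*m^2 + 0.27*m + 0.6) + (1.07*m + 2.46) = -0.25*m^3 - 2.55*m^2 + 1.34*m + 3.06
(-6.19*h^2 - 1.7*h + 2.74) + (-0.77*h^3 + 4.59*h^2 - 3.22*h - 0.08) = -0.77*h^3 - 1.6*h^2 - 4.92*h + 2.66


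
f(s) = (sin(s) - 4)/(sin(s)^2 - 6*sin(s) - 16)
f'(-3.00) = 0.18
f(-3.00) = 0.27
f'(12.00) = -0.24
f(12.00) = 0.36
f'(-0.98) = -0.25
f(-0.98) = 0.47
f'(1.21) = -0.03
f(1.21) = 0.15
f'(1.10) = -0.04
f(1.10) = 0.15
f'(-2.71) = 0.22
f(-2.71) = 0.33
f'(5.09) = -0.19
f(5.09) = 0.52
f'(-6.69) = -0.22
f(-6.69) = 0.33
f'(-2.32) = 0.26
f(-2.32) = 0.43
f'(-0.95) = -0.25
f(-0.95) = 0.46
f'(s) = (-2*sin(s)*cos(s) + 6*cos(s))*(sin(s) - 4)/(sin(s)^2 - 6*sin(s) - 16)^2 + cos(s)/(sin(s)^2 - 6*sin(s) - 16) = (8*sin(s) + cos(s)^2 - 41)*cos(s)/((sin(s) - 8)^2*(sin(s) + 2)^2)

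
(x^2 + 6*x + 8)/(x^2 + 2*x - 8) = (x + 2)/(x - 2)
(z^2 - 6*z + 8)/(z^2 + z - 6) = (z - 4)/(z + 3)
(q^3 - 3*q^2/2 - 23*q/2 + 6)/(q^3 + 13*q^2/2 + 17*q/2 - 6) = (q - 4)/(q + 4)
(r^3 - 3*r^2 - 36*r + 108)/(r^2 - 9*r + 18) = r + 6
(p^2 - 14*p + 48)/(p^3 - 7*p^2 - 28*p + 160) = (p - 6)/(p^2 + p - 20)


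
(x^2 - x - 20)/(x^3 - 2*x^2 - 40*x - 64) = (x - 5)/(x^2 - 6*x - 16)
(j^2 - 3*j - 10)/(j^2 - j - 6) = (j - 5)/(j - 3)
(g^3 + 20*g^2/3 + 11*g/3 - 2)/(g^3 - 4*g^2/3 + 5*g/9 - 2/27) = 9*(g^2 + 7*g + 6)/(9*g^2 - 9*g + 2)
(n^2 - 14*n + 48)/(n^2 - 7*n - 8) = (n - 6)/(n + 1)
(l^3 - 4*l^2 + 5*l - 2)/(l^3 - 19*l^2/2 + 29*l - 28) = 2*(l^2 - 2*l + 1)/(2*l^2 - 15*l + 28)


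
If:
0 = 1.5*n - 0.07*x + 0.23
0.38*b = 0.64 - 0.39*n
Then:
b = 1.84157894736842 - 0.0478947368421053*x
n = 0.0466666666666667*x - 0.153333333333333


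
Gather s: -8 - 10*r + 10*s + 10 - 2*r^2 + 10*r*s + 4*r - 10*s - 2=-2*r^2 + 10*r*s - 6*r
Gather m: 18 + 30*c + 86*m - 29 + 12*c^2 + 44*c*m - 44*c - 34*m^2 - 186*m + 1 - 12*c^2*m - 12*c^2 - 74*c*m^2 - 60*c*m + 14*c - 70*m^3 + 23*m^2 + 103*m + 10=-70*m^3 + m^2*(-74*c - 11) + m*(-12*c^2 - 16*c + 3)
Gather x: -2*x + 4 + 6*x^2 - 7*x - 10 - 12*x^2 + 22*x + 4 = -6*x^2 + 13*x - 2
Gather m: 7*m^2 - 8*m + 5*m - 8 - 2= 7*m^2 - 3*m - 10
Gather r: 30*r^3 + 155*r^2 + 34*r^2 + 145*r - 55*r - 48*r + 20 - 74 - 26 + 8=30*r^3 + 189*r^2 + 42*r - 72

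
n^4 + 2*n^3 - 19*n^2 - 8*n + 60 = (n - 3)*(n - 2)*(n + 2)*(n + 5)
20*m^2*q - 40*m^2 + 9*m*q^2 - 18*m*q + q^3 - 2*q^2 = (4*m + q)*(5*m + q)*(q - 2)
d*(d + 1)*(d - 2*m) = d^3 - 2*d^2*m + d^2 - 2*d*m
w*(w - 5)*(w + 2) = w^3 - 3*w^2 - 10*w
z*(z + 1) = z^2 + z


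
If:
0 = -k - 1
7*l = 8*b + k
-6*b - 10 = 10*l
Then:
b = -30/61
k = -1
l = -43/61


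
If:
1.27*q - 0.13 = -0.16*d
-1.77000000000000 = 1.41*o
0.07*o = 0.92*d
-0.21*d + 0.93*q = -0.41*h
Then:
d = -0.10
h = -0.31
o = -1.26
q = 0.11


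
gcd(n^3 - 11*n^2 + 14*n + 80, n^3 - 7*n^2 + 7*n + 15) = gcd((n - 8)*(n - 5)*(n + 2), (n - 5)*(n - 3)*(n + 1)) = n - 5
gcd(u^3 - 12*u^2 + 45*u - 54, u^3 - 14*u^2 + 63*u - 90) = u^2 - 9*u + 18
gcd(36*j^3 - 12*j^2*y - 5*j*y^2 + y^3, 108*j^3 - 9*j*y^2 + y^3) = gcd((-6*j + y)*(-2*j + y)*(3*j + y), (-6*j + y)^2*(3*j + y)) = -18*j^2 - 3*j*y + y^2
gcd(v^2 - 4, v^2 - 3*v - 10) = v + 2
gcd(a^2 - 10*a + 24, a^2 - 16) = a - 4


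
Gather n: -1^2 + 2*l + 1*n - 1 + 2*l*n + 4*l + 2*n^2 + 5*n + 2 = 6*l + 2*n^2 + n*(2*l + 6)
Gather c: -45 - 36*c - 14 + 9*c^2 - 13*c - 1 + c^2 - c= 10*c^2 - 50*c - 60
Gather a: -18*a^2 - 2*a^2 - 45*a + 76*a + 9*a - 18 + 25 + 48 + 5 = -20*a^2 + 40*a + 60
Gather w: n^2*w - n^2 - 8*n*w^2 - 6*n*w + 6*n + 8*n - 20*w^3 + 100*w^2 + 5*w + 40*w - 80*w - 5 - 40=-n^2 + 14*n - 20*w^3 + w^2*(100 - 8*n) + w*(n^2 - 6*n - 35) - 45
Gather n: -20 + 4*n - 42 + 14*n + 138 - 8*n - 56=10*n + 20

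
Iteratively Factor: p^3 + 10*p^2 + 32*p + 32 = (p + 4)*(p^2 + 6*p + 8) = (p + 2)*(p + 4)*(p + 4)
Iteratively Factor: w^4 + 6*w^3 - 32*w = (w - 2)*(w^3 + 8*w^2 + 16*w) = (w - 2)*(w + 4)*(w^2 + 4*w) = w*(w - 2)*(w + 4)*(w + 4)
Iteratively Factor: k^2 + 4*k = (k)*(k + 4)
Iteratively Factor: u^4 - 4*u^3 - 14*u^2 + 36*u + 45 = (u - 3)*(u^3 - u^2 - 17*u - 15) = (u - 3)*(u + 3)*(u^2 - 4*u - 5) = (u - 3)*(u + 1)*(u + 3)*(u - 5)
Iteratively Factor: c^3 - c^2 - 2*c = (c + 1)*(c^2 - 2*c) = (c - 2)*(c + 1)*(c)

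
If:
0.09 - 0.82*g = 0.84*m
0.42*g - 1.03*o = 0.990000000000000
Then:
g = 2.45238095238095*o + 2.35714285714286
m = -2.39399092970522*o - 2.19387755102041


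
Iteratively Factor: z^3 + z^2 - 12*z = (z - 3)*(z^2 + 4*z) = (z - 3)*(z + 4)*(z)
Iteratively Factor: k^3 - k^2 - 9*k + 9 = (k - 3)*(k^2 + 2*k - 3) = (k - 3)*(k + 3)*(k - 1)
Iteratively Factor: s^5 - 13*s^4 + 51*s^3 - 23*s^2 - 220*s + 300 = (s - 5)*(s^4 - 8*s^3 + 11*s^2 + 32*s - 60) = (s - 5)*(s - 3)*(s^3 - 5*s^2 - 4*s + 20) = (s - 5)*(s - 3)*(s - 2)*(s^2 - 3*s - 10) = (s - 5)^2*(s - 3)*(s - 2)*(s + 2)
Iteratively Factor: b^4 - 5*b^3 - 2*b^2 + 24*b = (b - 3)*(b^3 - 2*b^2 - 8*b) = (b - 4)*(b - 3)*(b^2 + 2*b) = (b - 4)*(b - 3)*(b + 2)*(b)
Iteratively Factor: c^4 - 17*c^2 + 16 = (c - 4)*(c^3 + 4*c^2 - c - 4) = (c - 4)*(c - 1)*(c^2 + 5*c + 4) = (c - 4)*(c - 1)*(c + 4)*(c + 1)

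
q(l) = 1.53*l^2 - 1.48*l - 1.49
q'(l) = 3.06*l - 1.48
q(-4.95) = 43.32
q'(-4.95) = -16.63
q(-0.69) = 0.26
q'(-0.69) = -3.59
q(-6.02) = 62.87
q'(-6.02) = -19.90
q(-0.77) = 0.56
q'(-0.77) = -3.84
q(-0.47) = -0.46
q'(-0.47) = -2.92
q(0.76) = -1.73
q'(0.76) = 0.85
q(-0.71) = 0.33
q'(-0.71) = -3.65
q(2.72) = 5.80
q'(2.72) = 6.84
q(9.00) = 109.12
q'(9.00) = 26.06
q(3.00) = 7.84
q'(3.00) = 7.70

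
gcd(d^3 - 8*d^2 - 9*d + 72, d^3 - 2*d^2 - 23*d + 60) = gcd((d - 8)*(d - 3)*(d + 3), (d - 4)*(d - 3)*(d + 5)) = d - 3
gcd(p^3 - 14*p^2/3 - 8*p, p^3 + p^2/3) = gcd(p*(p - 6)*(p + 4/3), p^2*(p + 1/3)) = p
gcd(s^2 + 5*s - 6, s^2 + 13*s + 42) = s + 6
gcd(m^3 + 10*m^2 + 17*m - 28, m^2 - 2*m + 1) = m - 1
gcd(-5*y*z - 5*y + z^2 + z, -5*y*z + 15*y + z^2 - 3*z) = 5*y - z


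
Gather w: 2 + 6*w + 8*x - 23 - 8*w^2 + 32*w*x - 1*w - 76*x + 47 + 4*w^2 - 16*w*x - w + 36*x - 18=-4*w^2 + w*(16*x + 4) - 32*x + 8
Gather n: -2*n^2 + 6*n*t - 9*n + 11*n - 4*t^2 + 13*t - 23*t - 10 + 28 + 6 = -2*n^2 + n*(6*t + 2) - 4*t^2 - 10*t + 24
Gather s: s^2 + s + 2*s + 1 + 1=s^2 + 3*s + 2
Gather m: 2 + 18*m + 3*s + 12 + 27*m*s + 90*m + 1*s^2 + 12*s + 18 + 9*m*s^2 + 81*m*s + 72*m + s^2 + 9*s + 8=m*(9*s^2 + 108*s + 180) + 2*s^2 + 24*s + 40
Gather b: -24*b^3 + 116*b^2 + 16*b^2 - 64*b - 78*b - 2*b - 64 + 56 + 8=-24*b^3 + 132*b^2 - 144*b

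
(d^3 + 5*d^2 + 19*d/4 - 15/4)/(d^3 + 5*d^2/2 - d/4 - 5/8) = 2*(d + 3)/(2*d + 1)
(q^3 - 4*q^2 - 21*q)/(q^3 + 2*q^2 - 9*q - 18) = q*(q - 7)/(q^2 - q - 6)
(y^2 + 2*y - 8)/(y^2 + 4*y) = (y - 2)/y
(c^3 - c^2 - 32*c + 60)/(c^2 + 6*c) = c - 7 + 10/c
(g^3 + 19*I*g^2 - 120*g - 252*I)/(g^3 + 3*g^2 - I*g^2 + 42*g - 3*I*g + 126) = (g^2 + 13*I*g - 42)/(g^2 + g*(3 - 7*I) - 21*I)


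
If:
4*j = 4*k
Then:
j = k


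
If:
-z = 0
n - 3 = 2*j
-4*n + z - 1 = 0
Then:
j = -13/8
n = -1/4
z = 0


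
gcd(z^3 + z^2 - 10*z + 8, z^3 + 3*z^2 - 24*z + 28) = z - 2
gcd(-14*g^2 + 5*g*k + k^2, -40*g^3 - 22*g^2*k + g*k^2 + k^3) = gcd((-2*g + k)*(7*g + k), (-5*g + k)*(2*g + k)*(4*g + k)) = 1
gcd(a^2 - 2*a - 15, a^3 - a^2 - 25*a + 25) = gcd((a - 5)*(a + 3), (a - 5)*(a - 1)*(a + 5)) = a - 5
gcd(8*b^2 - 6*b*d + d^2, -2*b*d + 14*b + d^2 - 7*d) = 2*b - d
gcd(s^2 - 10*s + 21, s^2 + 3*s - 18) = s - 3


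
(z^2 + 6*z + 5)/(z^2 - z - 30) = (z + 1)/(z - 6)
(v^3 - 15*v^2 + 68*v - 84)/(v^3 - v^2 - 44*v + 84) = (v - 7)/(v + 7)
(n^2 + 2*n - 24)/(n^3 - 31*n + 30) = (n - 4)/(n^2 - 6*n + 5)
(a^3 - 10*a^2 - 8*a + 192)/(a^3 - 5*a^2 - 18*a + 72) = (a - 8)/(a - 3)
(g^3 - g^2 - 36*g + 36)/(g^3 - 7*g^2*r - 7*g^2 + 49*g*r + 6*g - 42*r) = (-g - 6)/(-g + 7*r)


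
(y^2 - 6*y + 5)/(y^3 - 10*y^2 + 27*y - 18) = (y - 5)/(y^2 - 9*y + 18)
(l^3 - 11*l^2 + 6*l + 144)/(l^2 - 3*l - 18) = l - 8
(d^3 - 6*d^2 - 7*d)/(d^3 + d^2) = (d - 7)/d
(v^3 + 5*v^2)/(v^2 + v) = v*(v + 5)/(v + 1)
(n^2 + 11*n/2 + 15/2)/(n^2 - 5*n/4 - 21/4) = 2*(2*n^2 + 11*n + 15)/(4*n^2 - 5*n - 21)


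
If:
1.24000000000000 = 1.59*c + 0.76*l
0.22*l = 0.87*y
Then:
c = 0.779874213836478 - 1.89022298456261*y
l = 3.95454545454545*y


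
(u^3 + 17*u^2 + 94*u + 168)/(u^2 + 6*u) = u + 11 + 28/u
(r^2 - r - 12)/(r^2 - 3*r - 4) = (r + 3)/(r + 1)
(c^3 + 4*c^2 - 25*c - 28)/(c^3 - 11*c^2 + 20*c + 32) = (c + 7)/(c - 8)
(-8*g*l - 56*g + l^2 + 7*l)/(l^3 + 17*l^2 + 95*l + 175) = (-8*g + l)/(l^2 + 10*l + 25)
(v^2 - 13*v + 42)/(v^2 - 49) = (v - 6)/(v + 7)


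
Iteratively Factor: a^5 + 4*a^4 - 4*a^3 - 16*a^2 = (a)*(a^4 + 4*a^3 - 4*a^2 - 16*a) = a*(a + 2)*(a^3 + 2*a^2 - 8*a) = a*(a - 2)*(a + 2)*(a^2 + 4*a) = a^2*(a - 2)*(a + 2)*(a + 4)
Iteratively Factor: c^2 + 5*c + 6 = (c + 2)*(c + 3)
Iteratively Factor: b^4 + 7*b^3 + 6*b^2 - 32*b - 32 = (b + 4)*(b^3 + 3*b^2 - 6*b - 8) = (b + 1)*(b + 4)*(b^2 + 2*b - 8) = (b - 2)*(b + 1)*(b + 4)*(b + 4)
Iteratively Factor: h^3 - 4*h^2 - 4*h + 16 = (h - 2)*(h^2 - 2*h - 8) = (h - 2)*(h + 2)*(h - 4)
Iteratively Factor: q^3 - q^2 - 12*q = (q)*(q^2 - q - 12) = q*(q + 3)*(q - 4)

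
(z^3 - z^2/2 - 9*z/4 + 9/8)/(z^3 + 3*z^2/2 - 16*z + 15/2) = (z^2 - 9/4)/(z^2 + 2*z - 15)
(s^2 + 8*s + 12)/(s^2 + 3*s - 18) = (s + 2)/(s - 3)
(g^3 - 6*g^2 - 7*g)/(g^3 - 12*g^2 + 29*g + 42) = g/(g - 6)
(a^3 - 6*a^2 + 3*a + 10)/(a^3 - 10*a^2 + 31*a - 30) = (a + 1)/(a - 3)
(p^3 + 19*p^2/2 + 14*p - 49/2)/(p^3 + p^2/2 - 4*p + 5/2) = (2*p^2 + 21*p + 49)/(2*p^2 + 3*p - 5)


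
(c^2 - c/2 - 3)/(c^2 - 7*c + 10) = (c + 3/2)/(c - 5)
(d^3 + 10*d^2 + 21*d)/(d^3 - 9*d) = (d + 7)/(d - 3)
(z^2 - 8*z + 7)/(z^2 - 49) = (z - 1)/(z + 7)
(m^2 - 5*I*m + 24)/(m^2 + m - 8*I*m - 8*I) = (m + 3*I)/(m + 1)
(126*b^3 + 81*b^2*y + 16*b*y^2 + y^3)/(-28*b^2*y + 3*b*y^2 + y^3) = (18*b^2 + 9*b*y + y^2)/(y*(-4*b + y))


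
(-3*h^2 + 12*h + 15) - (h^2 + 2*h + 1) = -4*h^2 + 10*h + 14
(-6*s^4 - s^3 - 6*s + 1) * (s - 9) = -6*s^5 + 53*s^4 + 9*s^3 - 6*s^2 + 55*s - 9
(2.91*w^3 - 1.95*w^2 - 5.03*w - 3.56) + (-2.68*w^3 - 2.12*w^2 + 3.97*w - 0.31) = 0.23*w^3 - 4.07*w^2 - 1.06*w - 3.87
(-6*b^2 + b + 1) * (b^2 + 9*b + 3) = -6*b^4 - 53*b^3 - 8*b^2 + 12*b + 3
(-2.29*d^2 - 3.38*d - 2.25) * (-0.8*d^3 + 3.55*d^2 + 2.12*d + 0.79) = 1.832*d^5 - 5.4255*d^4 - 15.0538*d^3 - 16.9622*d^2 - 7.4402*d - 1.7775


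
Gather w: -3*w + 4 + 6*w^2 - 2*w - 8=6*w^2 - 5*w - 4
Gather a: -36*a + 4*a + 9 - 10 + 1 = -32*a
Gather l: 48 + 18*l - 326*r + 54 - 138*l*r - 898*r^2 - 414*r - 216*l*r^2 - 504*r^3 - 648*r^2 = l*(-216*r^2 - 138*r + 18) - 504*r^3 - 1546*r^2 - 740*r + 102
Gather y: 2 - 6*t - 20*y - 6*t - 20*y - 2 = -12*t - 40*y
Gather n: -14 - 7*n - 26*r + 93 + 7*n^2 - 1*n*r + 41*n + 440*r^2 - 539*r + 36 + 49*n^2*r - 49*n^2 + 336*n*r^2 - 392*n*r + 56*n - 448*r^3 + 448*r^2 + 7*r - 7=n^2*(49*r - 42) + n*(336*r^2 - 393*r + 90) - 448*r^3 + 888*r^2 - 558*r + 108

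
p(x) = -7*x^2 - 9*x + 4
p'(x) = -14*x - 9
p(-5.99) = -193.25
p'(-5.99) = 74.86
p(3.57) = -117.34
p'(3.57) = -58.98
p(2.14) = -47.32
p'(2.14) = -38.96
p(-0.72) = 6.85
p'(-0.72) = 1.08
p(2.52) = -63.13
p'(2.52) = -44.28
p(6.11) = -312.31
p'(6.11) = -94.54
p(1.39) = -22.03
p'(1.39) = -28.46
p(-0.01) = 4.09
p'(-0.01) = -8.86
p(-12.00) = -896.00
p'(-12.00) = 159.00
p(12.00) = -1112.00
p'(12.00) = -177.00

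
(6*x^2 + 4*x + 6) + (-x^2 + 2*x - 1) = 5*x^2 + 6*x + 5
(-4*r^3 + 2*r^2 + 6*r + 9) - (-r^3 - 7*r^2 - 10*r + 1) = -3*r^3 + 9*r^2 + 16*r + 8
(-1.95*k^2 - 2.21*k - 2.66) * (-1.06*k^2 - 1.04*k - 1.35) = 2.067*k^4 + 4.3706*k^3 + 7.7505*k^2 + 5.7499*k + 3.591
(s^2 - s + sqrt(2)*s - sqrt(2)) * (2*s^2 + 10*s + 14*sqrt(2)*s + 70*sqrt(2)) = 2*s^4 + 8*s^3 + 16*sqrt(2)*s^3 + 18*s^2 + 64*sqrt(2)*s^2 - 80*sqrt(2)*s + 112*s - 140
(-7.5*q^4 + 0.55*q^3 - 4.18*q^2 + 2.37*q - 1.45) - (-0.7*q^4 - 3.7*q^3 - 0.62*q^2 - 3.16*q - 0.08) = -6.8*q^4 + 4.25*q^3 - 3.56*q^2 + 5.53*q - 1.37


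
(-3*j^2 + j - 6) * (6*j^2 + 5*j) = -18*j^4 - 9*j^3 - 31*j^2 - 30*j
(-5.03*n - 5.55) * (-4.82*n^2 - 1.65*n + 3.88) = 24.2446*n^3 + 35.0505*n^2 - 10.3589*n - 21.534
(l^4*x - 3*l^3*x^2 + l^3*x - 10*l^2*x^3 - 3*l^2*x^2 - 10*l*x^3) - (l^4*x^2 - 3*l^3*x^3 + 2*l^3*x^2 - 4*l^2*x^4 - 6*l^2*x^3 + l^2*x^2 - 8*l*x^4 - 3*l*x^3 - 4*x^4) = -l^4*x^2 + l^4*x + 3*l^3*x^3 - 5*l^3*x^2 + l^3*x + 4*l^2*x^4 - 4*l^2*x^3 - 4*l^2*x^2 + 8*l*x^4 - 7*l*x^3 + 4*x^4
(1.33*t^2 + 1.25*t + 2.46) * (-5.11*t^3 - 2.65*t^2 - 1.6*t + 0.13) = -6.7963*t^5 - 9.912*t^4 - 18.0111*t^3 - 8.3461*t^2 - 3.7735*t + 0.3198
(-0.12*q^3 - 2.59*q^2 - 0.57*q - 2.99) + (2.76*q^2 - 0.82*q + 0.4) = -0.12*q^3 + 0.17*q^2 - 1.39*q - 2.59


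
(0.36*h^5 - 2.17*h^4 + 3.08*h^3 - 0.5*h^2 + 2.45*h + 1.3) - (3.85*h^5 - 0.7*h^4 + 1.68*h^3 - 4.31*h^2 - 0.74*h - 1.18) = -3.49*h^5 - 1.47*h^4 + 1.4*h^3 + 3.81*h^2 + 3.19*h + 2.48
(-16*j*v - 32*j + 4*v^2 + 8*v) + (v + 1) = -16*j*v - 32*j + 4*v^2 + 9*v + 1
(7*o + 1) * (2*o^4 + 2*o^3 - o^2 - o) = 14*o^5 + 16*o^4 - 5*o^3 - 8*o^2 - o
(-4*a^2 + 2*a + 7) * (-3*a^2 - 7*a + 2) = 12*a^4 + 22*a^3 - 43*a^2 - 45*a + 14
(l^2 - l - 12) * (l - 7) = l^3 - 8*l^2 - 5*l + 84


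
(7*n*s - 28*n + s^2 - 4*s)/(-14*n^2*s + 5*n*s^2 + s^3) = (s - 4)/(s*(-2*n + s))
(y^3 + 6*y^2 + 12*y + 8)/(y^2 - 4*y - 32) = (y^3 + 6*y^2 + 12*y + 8)/(y^2 - 4*y - 32)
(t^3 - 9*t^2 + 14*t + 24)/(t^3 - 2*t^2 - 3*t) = (t^2 - 10*t + 24)/(t*(t - 3))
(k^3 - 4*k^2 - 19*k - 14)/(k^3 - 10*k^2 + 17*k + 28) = (k + 2)/(k - 4)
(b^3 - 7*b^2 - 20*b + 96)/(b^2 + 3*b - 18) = (b^2 - 4*b - 32)/(b + 6)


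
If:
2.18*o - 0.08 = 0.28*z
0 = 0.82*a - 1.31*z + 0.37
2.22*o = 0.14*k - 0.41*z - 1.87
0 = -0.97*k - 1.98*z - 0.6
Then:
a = -3.77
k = 3.62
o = -0.23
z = -2.08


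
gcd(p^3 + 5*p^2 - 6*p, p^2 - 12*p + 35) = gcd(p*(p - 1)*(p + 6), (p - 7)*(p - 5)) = 1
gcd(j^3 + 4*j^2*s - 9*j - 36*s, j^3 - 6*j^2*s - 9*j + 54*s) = j^2 - 9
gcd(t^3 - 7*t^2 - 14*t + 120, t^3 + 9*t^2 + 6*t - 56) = t + 4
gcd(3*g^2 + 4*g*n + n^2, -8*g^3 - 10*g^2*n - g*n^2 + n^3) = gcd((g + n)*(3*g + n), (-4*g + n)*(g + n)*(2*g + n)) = g + n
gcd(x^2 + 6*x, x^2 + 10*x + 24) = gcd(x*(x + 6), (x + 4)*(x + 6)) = x + 6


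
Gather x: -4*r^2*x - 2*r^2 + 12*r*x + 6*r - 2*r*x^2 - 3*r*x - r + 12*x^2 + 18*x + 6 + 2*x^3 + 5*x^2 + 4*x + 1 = -2*r^2 + 5*r + 2*x^3 + x^2*(17 - 2*r) + x*(-4*r^2 + 9*r + 22) + 7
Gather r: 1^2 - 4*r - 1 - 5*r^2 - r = -5*r^2 - 5*r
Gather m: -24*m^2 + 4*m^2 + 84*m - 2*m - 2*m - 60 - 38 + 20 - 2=-20*m^2 + 80*m - 80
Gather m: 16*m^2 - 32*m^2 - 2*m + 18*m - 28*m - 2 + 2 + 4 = -16*m^2 - 12*m + 4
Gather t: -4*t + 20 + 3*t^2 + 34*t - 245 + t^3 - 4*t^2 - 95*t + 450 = t^3 - t^2 - 65*t + 225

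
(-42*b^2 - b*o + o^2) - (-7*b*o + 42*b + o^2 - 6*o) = -42*b^2 + 6*b*o - 42*b + 6*o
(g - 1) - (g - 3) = 2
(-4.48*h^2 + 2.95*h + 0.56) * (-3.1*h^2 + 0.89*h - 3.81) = 13.888*h^4 - 13.1322*h^3 + 17.9583*h^2 - 10.7411*h - 2.1336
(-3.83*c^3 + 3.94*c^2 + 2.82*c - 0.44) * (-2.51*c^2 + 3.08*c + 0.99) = 9.6133*c^5 - 21.6858*c^4 + 1.2653*c^3 + 13.6906*c^2 + 1.4366*c - 0.4356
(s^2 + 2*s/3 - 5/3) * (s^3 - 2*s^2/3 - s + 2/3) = s^5 - 28*s^3/9 + 10*s^2/9 + 19*s/9 - 10/9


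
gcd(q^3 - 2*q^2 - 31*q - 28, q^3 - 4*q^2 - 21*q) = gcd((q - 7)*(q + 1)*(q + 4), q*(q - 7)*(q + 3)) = q - 7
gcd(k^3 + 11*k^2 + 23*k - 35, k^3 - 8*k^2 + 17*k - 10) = k - 1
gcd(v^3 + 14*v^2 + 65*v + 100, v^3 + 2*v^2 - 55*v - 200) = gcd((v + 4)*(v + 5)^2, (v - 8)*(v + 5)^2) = v^2 + 10*v + 25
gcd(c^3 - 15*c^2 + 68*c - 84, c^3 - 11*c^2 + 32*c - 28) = c^2 - 9*c + 14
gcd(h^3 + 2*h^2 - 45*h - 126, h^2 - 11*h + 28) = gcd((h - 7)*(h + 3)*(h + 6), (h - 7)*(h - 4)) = h - 7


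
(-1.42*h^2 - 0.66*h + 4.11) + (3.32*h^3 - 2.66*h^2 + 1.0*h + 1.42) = 3.32*h^3 - 4.08*h^2 + 0.34*h + 5.53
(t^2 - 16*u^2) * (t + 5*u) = t^3 + 5*t^2*u - 16*t*u^2 - 80*u^3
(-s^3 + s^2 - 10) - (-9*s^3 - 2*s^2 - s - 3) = 8*s^3 + 3*s^2 + s - 7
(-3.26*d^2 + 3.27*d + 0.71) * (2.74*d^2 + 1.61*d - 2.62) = -8.9324*d^4 + 3.7112*d^3 + 15.7513*d^2 - 7.4243*d - 1.8602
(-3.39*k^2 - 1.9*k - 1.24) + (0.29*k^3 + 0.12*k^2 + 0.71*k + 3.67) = 0.29*k^3 - 3.27*k^2 - 1.19*k + 2.43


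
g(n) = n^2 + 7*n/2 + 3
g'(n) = 2*n + 7/2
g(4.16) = 34.87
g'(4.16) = 11.82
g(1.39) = 9.80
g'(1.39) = 6.28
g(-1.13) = 0.32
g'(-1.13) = 1.24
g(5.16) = 47.69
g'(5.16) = 13.82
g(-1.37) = 0.08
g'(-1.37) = 0.76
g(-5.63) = 14.99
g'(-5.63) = -7.76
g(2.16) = 15.23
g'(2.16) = 7.82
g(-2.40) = 0.36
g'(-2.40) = -1.30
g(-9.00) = 52.50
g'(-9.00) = -14.50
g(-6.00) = 18.00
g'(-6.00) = -8.50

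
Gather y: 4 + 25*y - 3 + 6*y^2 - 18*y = 6*y^2 + 7*y + 1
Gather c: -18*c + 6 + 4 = 10 - 18*c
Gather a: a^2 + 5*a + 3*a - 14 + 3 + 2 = a^2 + 8*a - 9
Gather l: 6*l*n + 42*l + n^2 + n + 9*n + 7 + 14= l*(6*n + 42) + n^2 + 10*n + 21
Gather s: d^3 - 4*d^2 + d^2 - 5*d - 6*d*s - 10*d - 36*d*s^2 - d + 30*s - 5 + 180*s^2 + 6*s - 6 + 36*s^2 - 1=d^3 - 3*d^2 - 16*d + s^2*(216 - 36*d) + s*(36 - 6*d) - 12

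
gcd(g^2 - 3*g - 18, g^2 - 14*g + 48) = g - 6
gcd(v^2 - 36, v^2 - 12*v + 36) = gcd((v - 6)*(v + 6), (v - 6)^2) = v - 6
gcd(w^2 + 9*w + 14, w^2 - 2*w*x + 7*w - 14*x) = w + 7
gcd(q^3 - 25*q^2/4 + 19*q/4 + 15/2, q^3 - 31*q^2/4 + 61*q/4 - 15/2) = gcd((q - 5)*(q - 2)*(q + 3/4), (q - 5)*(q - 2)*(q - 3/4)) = q^2 - 7*q + 10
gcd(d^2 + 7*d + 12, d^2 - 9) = d + 3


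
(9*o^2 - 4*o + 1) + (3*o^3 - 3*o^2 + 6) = 3*o^3 + 6*o^2 - 4*o + 7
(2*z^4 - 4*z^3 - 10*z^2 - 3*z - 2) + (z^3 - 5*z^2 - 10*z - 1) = 2*z^4 - 3*z^3 - 15*z^2 - 13*z - 3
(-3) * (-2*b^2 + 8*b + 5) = 6*b^2 - 24*b - 15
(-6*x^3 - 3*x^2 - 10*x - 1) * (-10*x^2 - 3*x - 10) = 60*x^5 + 48*x^4 + 169*x^3 + 70*x^2 + 103*x + 10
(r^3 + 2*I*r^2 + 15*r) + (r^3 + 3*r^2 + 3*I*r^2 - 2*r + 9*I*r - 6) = 2*r^3 + 3*r^2 + 5*I*r^2 + 13*r + 9*I*r - 6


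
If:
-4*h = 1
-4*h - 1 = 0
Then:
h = -1/4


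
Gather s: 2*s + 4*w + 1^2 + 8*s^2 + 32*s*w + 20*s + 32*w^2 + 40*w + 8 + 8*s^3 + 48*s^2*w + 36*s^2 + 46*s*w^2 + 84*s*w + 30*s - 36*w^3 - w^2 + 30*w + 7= 8*s^3 + s^2*(48*w + 44) + s*(46*w^2 + 116*w + 52) - 36*w^3 + 31*w^2 + 74*w + 16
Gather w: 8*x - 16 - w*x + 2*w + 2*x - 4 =w*(2 - x) + 10*x - 20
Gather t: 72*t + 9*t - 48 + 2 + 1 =81*t - 45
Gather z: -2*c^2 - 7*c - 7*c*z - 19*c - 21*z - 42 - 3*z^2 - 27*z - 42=-2*c^2 - 26*c - 3*z^2 + z*(-7*c - 48) - 84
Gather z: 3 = 3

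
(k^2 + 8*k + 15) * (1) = k^2 + 8*k + 15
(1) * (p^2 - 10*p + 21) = p^2 - 10*p + 21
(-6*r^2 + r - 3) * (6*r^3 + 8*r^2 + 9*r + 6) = -36*r^5 - 42*r^4 - 64*r^3 - 51*r^2 - 21*r - 18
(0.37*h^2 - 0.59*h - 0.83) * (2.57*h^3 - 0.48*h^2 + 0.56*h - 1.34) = 0.9509*h^5 - 1.6939*h^4 - 1.6427*h^3 - 0.4278*h^2 + 0.3258*h + 1.1122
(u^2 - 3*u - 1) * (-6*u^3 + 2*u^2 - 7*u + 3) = -6*u^5 + 20*u^4 - 7*u^3 + 22*u^2 - 2*u - 3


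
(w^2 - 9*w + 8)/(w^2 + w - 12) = (w^2 - 9*w + 8)/(w^2 + w - 12)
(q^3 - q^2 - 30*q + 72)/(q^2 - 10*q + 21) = (q^2 + 2*q - 24)/(q - 7)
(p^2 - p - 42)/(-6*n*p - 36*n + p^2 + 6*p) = (p - 7)/(-6*n + p)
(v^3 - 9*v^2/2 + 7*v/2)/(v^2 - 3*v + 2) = v*(2*v - 7)/(2*(v - 2))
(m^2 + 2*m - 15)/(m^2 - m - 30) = (m - 3)/(m - 6)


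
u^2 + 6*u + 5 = (u + 1)*(u + 5)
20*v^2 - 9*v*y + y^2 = (-5*v + y)*(-4*v + y)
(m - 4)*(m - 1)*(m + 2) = m^3 - 3*m^2 - 6*m + 8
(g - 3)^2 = g^2 - 6*g + 9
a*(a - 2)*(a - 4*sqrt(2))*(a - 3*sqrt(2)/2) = a^4 - 11*sqrt(2)*a^3/2 - 2*a^3 + 12*a^2 + 11*sqrt(2)*a^2 - 24*a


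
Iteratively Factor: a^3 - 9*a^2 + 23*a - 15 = (a - 1)*(a^2 - 8*a + 15) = (a - 3)*(a - 1)*(a - 5)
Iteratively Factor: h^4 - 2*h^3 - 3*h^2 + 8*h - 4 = (h - 1)*(h^3 - h^2 - 4*h + 4) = (h - 1)*(h + 2)*(h^2 - 3*h + 2) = (h - 1)^2*(h + 2)*(h - 2)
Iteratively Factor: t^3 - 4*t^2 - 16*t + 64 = (t - 4)*(t^2 - 16) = (t - 4)*(t + 4)*(t - 4)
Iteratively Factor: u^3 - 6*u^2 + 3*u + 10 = (u + 1)*(u^2 - 7*u + 10) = (u - 5)*(u + 1)*(u - 2)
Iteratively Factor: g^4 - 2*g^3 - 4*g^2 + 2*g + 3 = (g - 1)*(g^3 - g^2 - 5*g - 3) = (g - 1)*(g + 1)*(g^2 - 2*g - 3) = (g - 3)*(g - 1)*(g + 1)*(g + 1)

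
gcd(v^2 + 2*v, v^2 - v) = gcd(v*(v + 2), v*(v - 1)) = v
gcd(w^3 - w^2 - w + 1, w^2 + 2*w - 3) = w - 1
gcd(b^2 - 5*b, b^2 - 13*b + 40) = b - 5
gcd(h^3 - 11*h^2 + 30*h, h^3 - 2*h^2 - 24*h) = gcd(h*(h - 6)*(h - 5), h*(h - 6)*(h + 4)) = h^2 - 6*h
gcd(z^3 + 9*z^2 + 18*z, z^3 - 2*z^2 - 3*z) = z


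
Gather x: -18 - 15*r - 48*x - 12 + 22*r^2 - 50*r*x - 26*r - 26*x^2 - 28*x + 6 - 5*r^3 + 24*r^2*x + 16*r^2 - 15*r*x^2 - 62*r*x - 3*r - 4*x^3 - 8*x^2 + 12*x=-5*r^3 + 38*r^2 - 44*r - 4*x^3 + x^2*(-15*r - 34) + x*(24*r^2 - 112*r - 64) - 24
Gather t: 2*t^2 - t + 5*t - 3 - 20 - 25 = 2*t^2 + 4*t - 48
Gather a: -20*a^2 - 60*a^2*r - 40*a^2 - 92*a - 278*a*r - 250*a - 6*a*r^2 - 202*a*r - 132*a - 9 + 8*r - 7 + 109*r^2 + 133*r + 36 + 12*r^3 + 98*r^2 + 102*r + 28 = a^2*(-60*r - 60) + a*(-6*r^2 - 480*r - 474) + 12*r^3 + 207*r^2 + 243*r + 48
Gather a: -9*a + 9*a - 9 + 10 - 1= 0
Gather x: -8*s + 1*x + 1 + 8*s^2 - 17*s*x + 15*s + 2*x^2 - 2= 8*s^2 + 7*s + 2*x^2 + x*(1 - 17*s) - 1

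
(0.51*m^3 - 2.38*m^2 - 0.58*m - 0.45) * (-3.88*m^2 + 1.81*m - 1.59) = -1.9788*m^5 + 10.1575*m^4 - 2.8683*m^3 + 4.4804*m^2 + 0.1077*m + 0.7155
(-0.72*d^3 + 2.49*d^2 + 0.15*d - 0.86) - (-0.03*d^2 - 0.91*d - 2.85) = -0.72*d^3 + 2.52*d^2 + 1.06*d + 1.99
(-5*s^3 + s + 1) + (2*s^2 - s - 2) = -5*s^3 + 2*s^2 - 1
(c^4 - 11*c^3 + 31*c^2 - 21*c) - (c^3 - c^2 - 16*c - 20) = c^4 - 12*c^3 + 32*c^2 - 5*c + 20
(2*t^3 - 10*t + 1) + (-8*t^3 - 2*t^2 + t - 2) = -6*t^3 - 2*t^2 - 9*t - 1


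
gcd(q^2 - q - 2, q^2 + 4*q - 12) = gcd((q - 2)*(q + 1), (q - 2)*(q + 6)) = q - 2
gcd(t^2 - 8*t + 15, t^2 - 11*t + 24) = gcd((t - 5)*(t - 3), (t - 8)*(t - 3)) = t - 3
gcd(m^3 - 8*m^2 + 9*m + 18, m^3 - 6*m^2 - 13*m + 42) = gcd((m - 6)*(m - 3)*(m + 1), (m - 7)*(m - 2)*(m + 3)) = 1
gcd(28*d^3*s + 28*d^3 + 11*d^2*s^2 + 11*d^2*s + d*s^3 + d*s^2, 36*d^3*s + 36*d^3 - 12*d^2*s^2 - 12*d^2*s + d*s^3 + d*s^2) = d*s + d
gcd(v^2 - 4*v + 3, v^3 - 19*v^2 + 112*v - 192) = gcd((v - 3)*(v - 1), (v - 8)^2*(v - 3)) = v - 3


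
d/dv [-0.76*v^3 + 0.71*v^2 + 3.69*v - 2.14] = -2.28*v^2 + 1.42*v + 3.69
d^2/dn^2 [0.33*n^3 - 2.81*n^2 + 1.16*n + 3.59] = 1.98*n - 5.62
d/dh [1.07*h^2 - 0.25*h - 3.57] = 2.14*h - 0.25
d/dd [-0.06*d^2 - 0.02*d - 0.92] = -0.12*d - 0.02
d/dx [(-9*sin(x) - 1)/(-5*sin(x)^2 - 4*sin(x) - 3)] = (-45*sin(x)^2 - 10*sin(x) + 23)*cos(x)/(5*sin(x)^2 + 4*sin(x) + 3)^2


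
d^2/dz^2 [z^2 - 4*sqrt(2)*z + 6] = 2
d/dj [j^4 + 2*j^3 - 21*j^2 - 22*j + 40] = 4*j^3 + 6*j^2 - 42*j - 22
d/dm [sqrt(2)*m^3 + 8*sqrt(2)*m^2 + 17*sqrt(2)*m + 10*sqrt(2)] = sqrt(2)*(3*m^2 + 16*m + 17)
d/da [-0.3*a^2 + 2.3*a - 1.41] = 2.3 - 0.6*a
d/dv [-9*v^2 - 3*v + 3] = -18*v - 3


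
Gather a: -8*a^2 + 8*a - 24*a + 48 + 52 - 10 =-8*a^2 - 16*a + 90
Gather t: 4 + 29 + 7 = 40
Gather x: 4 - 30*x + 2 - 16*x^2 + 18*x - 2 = -16*x^2 - 12*x + 4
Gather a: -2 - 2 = -4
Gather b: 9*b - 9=9*b - 9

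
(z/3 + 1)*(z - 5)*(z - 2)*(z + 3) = z^4/3 - z^3/3 - 23*z^2/3 - z + 30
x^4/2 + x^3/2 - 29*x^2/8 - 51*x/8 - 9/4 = (x/2 + 1)*(x - 3)*(x + 1/2)*(x + 3/2)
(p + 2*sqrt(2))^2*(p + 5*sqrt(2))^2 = p^4 + 14*sqrt(2)*p^3 + 138*p^2 + 280*sqrt(2)*p + 400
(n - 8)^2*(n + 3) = n^3 - 13*n^2 + 16*n + 192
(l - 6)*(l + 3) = l^2 - 3*l - 18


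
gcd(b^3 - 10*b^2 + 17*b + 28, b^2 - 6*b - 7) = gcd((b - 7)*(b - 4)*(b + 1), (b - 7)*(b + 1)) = b^2 - 6*b - 7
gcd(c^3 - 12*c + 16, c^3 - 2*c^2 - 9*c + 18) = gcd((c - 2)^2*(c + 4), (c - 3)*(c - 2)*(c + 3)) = c - 2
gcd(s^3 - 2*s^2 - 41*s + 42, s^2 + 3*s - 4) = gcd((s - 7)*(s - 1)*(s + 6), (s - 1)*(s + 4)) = s - 1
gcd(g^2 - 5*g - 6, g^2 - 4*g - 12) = g - 6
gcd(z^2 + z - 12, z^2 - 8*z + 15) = z - 3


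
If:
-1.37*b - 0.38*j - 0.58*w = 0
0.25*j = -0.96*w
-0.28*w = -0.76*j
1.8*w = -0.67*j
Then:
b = 0.00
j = 0.00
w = 0.00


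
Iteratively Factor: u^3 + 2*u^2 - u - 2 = (u - 1)*(u^2 + 3*u + 2) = (u - 1)*(u + 2)*(u + 1)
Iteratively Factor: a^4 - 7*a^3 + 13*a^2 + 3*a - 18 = (a - 2)*(a^3 - 5*a^2 + 3*a + 9) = (a - 3)*(a - 2)*(a^2 - 2*a - 3) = (a - 3)^2*(a - 2)*(a + 1)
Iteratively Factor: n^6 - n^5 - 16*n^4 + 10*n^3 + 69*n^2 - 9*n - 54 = (n - 1)*(n^5 - 16*n^3 - 6*n^2 + 63*n + 54) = (n - 1)*(n + 2)*(n^4 - 2*n^3 - 12*n^2 + 18*n + 27) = (n - 3)*(n - 1)*(n + 2)*(n^3 + n^2 - 9*n - 9) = (n - 3)*(n - 1)*(n + 2)*(n + 3)*(n^2 - 2*n - 3) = (n - 3)*(n - 1)*(n + 1)*(n + 2)*(n + 3)*(n - 3)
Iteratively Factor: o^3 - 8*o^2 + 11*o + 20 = (o - 4)*(o^2 - 4*o - 5) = (o - 5)*(o - 4)*(o + 1)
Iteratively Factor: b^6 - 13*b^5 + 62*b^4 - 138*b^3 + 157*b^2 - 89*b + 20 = (b - 1)*(b^5 - 12*b^4 + 50*b^3 - 88*b^2 + 69*b - 20) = (b - 5)*(b - 1)*(b^4 - 7*b^3 + 15*b^2 - 13*b + 4) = (b - 5)*(b - 1)^2*(b^3 - 6*b^2 + 9*b - 4) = (b - 5)*(b - 1)^3*(b^2 - 5*b + 4) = (b - 5)*(b - 1)^4*(b - 4)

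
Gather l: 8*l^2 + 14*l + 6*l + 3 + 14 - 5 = 8*l^2 + 20*l + 12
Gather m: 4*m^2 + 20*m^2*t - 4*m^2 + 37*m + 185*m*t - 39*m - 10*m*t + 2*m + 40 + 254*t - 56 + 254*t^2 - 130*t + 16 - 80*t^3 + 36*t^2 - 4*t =20*m^2*t + 175*m*t - 80*t^3 + 290*t^2 + 120*t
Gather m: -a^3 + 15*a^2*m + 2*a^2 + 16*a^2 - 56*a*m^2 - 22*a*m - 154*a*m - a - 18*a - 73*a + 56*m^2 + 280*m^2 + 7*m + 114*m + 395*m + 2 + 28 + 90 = -a^3 + 18*a^2 - 92*a + m^2*(336 - 56*a) + m*(15*a^2 - 176*a + 516) + 120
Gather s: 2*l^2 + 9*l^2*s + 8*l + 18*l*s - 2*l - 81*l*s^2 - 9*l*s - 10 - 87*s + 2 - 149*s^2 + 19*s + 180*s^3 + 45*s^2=2*l^2 + 6*l + 180*s^3 + s^2*(-81*l - 104) + s*(9*l^2 + 9*l - 68) - 8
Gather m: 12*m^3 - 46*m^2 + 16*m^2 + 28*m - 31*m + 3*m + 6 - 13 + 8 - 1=12*m^3 - 30*m^2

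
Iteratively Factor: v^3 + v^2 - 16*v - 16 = (v + 1)*(v^2 - 16) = (v + 1)*(v + 4)*(v - 4)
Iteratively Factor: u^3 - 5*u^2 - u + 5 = (u - 5)*(u^2 - 1) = (u - 5)*(u + 1)*(u - 1)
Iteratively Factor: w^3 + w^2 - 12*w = (w)*(w^2 + w - 12) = w*(w + 4)*(w - 3)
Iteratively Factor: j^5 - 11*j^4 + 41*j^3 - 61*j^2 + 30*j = (j)*(j^4 - 11*j^3 + 41*j^2 - 61*j + 30) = j*(j - 5)*(j^3 - 6*j^2 + 11*j - 6) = j*(j - 5)*(j - 3)*(j^2 - 3*j + 2) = j*(j - 5)*(j - 3)*(j - 1)*(j - 2)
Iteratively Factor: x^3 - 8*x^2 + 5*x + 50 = (x - 5)*(x^2 - 3*x - 10) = (x - 5)*(x + 2)*(x - 5)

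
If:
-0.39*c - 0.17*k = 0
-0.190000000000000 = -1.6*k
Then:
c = -0.05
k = 0.12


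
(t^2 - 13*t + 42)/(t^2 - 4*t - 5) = (-t^2 + 13*t - 42)/(-t^2 + 4*t + 5)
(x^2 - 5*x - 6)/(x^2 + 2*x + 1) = (x - 6)/(x + 1)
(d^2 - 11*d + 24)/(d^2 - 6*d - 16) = (d - 3)/(d + 2)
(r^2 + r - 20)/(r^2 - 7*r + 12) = (r + 5)/(r - 3)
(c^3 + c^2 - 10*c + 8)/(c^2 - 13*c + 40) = (c^3 + c^2 - 10*c + 8)/(c^2 - 13*c + 40)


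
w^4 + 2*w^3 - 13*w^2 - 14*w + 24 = (w - 3)*(w - 1)*(w + 2)*(w + 4)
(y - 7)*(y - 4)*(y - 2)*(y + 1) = y^4 - 12*y^3 + 37*y^2 - 6*y - 56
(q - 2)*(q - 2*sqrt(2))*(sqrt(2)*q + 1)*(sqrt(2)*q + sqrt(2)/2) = 2*q^4 - 3*sqrt(2)*q^3 - 3*q^3 - 6*q^2 + 9*sqrt(2)*q^2/2 + 3*sqrt(2)*q + 6*q + 4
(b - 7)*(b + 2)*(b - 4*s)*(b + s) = b^4 - 3*b^3*s - 5*b^3 - 4*b^2*s^2 + 15*b^2*s - 14*b^2 + 20*b*s^2 + 42*b*s + 56*s^2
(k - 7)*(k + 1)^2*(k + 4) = k^4 - k^3 - 33*k^2 - 59*k - 28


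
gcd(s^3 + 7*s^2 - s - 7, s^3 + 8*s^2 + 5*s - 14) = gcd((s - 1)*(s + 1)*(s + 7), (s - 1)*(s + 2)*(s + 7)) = s^2 + 6*s - 7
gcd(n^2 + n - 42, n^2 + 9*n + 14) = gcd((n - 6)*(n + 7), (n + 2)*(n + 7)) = n + 7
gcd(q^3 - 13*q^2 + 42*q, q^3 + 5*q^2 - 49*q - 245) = q - 7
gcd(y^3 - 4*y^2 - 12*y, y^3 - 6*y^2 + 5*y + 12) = 1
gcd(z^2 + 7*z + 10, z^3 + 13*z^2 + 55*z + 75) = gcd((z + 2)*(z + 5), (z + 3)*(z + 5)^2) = z + 5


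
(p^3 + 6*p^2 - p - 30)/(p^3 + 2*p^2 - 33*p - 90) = (p - 2)/(p - 6)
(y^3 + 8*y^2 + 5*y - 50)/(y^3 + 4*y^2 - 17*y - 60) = (y^2 + 3*y - 10)/(y^2 - y - 12)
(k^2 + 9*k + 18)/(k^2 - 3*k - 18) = (k + 6)/(k - 6)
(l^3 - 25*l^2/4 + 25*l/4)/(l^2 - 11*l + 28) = l*(4*l^2 - 25*l + 25)/(4*(l^2 - 11*l + 28))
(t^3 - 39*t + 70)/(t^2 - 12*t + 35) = (t^2 + 5*t - 14)/(t - 7)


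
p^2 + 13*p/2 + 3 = (p + 1/2)*(p + 6)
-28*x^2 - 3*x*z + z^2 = (-7*x + z)*(4*x + z)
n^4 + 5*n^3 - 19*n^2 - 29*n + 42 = (n - 3)*(n - 1)*(n + 2)*(n + 7)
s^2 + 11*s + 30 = (s + 5)*(s + 6)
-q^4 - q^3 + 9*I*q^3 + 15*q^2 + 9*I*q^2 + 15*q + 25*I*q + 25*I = (q - 5*I)^2*(-I*q + 1)*(-I*q - I)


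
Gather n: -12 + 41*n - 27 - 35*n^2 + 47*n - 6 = -35*n^2 + 88*n - 45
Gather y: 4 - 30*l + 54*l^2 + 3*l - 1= 54*l^2 - 27*l + 3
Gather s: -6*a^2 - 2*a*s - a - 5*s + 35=-6*a^2 - a + s*(-2*a - 5) + 35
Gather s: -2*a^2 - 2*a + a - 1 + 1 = -2*a^2 - a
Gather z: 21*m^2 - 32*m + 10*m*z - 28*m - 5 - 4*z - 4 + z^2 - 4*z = 21*m^2 - 60*m + z^2 + z*(10*m - 8) - 9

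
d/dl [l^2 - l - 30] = 2*l - 1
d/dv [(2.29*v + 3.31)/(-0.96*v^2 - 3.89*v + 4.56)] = (2.1984*v^2 + 6.3552*v + 23.3183)/(0.9216*v^4 + 7.4688*v^3 + 6.3769*v^2 - 35.4768*v + 20.7936)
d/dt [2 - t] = -1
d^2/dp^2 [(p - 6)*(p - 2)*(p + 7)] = 6*p - 2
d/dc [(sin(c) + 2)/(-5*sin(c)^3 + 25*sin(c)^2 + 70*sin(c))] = (2*sin(c) - 7)*cos(c)/(5*(sin(c) - 7)^2*sin(c)^2)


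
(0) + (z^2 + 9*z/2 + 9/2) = z^2 + 9*z/2 + 9/2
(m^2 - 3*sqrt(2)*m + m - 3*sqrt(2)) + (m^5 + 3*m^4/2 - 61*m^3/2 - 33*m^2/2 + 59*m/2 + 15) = m^5 + 3*m^4/2 - 61*m^3/2 - 31*m^2/2 - 3*sqrt(2)*m + 61*m/2 - 3*sqrt(2) + 15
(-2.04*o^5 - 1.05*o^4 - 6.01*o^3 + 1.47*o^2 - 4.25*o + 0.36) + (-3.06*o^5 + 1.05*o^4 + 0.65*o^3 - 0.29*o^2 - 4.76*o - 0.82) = -5.1*o^5 - 5.36*o^3 + 1.18*o^2 - 9.01*o - 0.46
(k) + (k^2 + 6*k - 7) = k^2 + 7*k - 7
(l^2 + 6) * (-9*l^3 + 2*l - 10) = -9*l^5 - 52*l^3 - 10*l^2 + 12*l - 60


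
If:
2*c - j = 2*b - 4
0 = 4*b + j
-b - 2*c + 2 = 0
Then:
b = -6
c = 4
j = 24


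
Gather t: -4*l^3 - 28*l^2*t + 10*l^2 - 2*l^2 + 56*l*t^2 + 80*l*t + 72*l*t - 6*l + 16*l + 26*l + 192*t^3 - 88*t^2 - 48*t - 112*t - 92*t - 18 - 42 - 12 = -4*l^3 + 8*l^2 + 36*l + 192*t^3 + t^2*(56*l - 88) + t*(-28*l^2 + 152*l - 252) - 72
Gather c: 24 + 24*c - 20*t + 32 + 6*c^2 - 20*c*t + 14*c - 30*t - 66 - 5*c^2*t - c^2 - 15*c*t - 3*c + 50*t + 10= c^2*(5 - 5*t) + c*(35 - 35*t)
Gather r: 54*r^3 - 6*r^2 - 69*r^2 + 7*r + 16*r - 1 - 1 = 54*r^3 - 75*r^2 + 23*r - 2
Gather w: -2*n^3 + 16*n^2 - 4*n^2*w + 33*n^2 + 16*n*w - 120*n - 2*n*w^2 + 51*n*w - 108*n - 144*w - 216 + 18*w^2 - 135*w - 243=-2*n^3 + 49*n^2 - 228*n + w^2*(18 - 2*n) + w*(-4*n^2 + 67*n - 279) - 459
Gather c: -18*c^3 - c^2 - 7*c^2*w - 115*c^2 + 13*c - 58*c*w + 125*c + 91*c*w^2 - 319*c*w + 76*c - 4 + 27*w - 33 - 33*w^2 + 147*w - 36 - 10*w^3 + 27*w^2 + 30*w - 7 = -18*c^3 + c^2*(-7*w - 116) + c*(91*w^2 - 377*w + 214) - 10*w^3 - 6*w^2 + 204*w - 80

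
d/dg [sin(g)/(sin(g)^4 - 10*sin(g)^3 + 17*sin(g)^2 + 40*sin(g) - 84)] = (-3*sin(g)^4 + 20*sin(g)^3 - 17*sin(g)^2 - 84)*cos(g)/((sin(g) - 7)^2*(sin(g) - 3)^2*(sin(g) - 2)^2*(sin(g) + 2)^2)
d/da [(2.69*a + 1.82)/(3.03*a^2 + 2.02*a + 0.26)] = (8.1507*a^2 + 5.4338*a - (2.69*a + 1.82)*(6.06*a + 2.02) + 0.6994)/(3.03*a^2 + 2.02*a + 0.26)^2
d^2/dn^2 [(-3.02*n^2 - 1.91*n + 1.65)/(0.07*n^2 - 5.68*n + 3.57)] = (-1.38777878078145e-17*n^4 - 2.420222*n^3 + 4.57669799999996*n^2 - 1.07238599999998*n - 48.798378)/(0.000343*n^6 - 0.083496*n^5 + 6.827583*n^4 - 191.767024*n^3 + 348.206733*n^2 - 217.173096*n + 45.499293)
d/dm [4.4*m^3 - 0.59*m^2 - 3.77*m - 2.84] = 13.2*m^2 - 1.18*m - 3.77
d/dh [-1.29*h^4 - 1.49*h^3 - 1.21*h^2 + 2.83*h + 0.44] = -5.16*h^3 - 4.47*h^2 - 2.42*h + 2.83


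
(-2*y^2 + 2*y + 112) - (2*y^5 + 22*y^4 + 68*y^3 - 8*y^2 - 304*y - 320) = -2*y^5 - 22*y^4 - 68*y^3 + 6*y^2 + 306*y + 432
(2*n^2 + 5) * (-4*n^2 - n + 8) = -8*n^4 - 2*n^3 - 4*n^2 - 5*n + 40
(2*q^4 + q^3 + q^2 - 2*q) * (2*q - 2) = 4*q^5 - 2*q^4 - 6*q^2 + 4*q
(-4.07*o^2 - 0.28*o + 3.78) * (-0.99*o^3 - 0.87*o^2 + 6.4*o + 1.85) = 4.0293*o^5 + 3.8181*o^4 - 29.5466*o^3 - 12.6101*o^2 + 23.674*o + 6.993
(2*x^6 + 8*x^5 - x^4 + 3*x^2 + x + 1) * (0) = 0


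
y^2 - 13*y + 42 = (y - 7)*(y - 6)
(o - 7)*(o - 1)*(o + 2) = o^3 - 6*o^2 - 9*o + 14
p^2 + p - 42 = (p - 6)*(p + 7)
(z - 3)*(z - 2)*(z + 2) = z^3 - 3*z^2 - 4*z + 12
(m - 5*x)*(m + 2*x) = m^2 - 3*m*x - 10*x^2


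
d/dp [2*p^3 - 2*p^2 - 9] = 2*p*(3*p - 2)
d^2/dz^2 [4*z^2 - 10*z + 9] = 8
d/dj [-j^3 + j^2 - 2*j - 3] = -3*j^2 + 2*j - 2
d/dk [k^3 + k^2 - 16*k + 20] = 3*k^2 + 2*k - 16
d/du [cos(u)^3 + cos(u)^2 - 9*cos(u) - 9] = (-3*cos(u)^2 - 2*cos(u) + 9)*sin(u)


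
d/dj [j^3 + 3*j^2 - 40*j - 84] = 3*j^2 + 6*j - 40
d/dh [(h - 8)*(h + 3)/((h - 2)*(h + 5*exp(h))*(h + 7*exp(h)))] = (-(h - 8)*(h - 2)*(h + 3)*(h + 5*exp(h))*(7*exp(h) + 1) - (h - 8)*(h - 2)*(h + 3)*(h + 7*exp(h))*(5*exp(h) + 1) - (h - 8)*(h + 3)*(h + 5*exp(h))*(h + 7*exp(h)) + (h - 2)*(h + 5*exp(h))*(h + 7*exp(h))*(2*h - 5))/((h - 2)^2*(h + 5*exp(h))^2*(h + 7*exp(h))^2)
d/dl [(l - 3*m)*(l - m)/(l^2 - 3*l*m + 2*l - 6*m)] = (m + 2)/(l^2 + 4*l + 4)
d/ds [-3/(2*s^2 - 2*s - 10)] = 3*(2*s - 1)/(2*(-s^2 + s + 5)^2)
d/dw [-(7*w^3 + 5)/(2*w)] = -7*w + 5/(2*w^2)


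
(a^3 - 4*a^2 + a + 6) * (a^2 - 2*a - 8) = a^5 - 6*a^4 + a^3 + 36*a^2 - 20*a - 48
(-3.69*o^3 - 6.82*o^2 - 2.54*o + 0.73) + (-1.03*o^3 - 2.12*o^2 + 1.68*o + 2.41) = -4.72*o^3 - 8.94*o^2 - 0.86*o + 3.14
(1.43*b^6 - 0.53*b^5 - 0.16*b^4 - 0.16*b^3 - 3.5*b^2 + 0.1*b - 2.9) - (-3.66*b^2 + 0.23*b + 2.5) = 1.43*b^6 - 0.53*b^5 - 0.16*b^4 - 0.16*b^3 + 0.16*b^2 - 0.13*b - 5.4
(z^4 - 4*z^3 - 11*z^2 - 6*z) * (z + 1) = z^5 - 3*z^4 - 15*z^3 - 17*z^2 - 6*z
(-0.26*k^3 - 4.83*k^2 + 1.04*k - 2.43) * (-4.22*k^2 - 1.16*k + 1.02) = 1.0972*k^5 + 20.6842*k^4 + 0.948799999999999*k^3 + 4.1216*k^2 + 3.8796*k - 2.4786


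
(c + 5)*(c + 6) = c^2 + 11*c + 30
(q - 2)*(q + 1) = q^2 - q - 2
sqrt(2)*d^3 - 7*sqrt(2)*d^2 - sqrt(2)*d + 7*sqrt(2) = (d - 7)*(d - 1)*(sqrt(2)*d + sqrt(2))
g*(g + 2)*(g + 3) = g^3 + 5*g^2 + 6*g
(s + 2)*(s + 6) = s^2 + 8*s + 12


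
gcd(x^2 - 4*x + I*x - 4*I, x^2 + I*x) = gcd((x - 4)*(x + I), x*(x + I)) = x + I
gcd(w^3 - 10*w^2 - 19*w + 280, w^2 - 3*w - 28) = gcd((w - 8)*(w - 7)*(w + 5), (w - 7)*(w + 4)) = w - 7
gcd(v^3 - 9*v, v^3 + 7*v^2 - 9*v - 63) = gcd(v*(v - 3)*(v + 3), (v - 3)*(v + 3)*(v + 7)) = v^2 - 9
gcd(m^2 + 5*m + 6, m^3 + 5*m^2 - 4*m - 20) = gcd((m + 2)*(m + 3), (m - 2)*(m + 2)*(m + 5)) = m + 2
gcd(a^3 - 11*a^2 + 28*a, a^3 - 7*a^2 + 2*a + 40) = a - 4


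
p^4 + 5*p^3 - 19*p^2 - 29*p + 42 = (p - 3)*(p - 1)*(p + 2)*(p + 7)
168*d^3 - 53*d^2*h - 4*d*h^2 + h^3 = (-8*d + h)*(-3*d + h)*(7*d + h)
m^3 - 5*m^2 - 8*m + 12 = (m - 6)*(m - 1)*(m + 2)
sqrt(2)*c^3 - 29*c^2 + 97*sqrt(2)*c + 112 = (c - 8*sqrt(2))*(c - 7*sqrt(2))*(sqrt(2)*c + 1)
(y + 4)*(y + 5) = y^2 + 9*y + 20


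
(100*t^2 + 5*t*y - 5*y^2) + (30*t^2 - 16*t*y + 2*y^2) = 130*t^2 - 11*t*y - 3*y^2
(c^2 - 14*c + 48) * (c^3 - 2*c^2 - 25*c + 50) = c^5 - 16*c^4 + 51*c^3 + 304*c^2 - 1900*c + 2400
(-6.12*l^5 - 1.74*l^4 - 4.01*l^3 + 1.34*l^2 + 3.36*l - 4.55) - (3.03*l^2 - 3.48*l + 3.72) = -6.12*l^5 - 1.74*l^4 - 4.01*l^3 - 1.69*l^2 + 6.84*l - 8.27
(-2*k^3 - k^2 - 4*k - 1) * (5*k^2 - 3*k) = -10*k^5 + k^4 - 17*k^3 + 7*k^2 + 3*k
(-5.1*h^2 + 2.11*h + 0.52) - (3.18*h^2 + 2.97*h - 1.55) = -8.28*h^2 - 0.86*h + 2.07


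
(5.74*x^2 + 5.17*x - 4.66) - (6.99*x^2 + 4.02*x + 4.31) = -1.25*x^2 + 1.15*x - 8.97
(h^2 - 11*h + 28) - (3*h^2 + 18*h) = -2*h^2 - 29*h + 28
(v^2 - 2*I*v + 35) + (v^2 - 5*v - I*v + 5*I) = 2*v^2 - 5*v - 3*I*v + 35 + 5*I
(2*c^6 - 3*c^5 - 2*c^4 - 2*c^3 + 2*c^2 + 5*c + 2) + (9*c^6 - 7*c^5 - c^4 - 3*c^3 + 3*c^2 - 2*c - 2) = 11*c^6 - 10*c^5 - 3*c^4 - 5*c^3 + 5*c^2 + 3*c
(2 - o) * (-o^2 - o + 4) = o^3 - o^2 - 6*o + 8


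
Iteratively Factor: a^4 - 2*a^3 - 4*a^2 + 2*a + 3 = (a - 1)*(a^3 - a^2 - 5*a - 3) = (a - 1)*(a + 1)*(a^2 - 2*a - 3) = (a - 3)*(a - 1)*(a + 1)*(a + 1)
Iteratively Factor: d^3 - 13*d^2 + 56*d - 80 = (d - 5)*(d^2 - 8*d + 16) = (d - 5)*(d - 4)*(d - 4)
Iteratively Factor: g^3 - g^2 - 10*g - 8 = (g + 1)*(g^2 - 2*g - 8) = (g - 4)*(g + 1)*(g + 2)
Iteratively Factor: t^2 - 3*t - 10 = (t + 2)*(t - 5)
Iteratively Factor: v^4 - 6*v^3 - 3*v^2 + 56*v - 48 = (v - 1)*(v^3 - 5*v^2 - 8*v + 48) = (v - 1)*(v + 3)*(v^2 - 8*v + 16) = (v - 4)*(v - 1)*(v + 3)*(v - 4)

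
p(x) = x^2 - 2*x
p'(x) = 2*x - 2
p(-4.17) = 25.73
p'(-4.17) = -10.34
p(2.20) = 0.44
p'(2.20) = 2.40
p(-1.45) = 5.00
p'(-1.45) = -4.90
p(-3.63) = 20.44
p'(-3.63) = -9.26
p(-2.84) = 13.75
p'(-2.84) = -7.68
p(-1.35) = 4.52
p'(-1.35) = -4.70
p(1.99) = -0.02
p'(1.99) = 1.98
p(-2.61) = 12.03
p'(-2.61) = -7.22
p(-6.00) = 48.00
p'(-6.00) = -14.00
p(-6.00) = 48.00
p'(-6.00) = -14.00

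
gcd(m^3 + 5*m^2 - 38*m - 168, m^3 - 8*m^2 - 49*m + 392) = m + 7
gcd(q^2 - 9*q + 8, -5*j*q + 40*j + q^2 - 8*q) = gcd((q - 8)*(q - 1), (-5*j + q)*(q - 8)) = q - 8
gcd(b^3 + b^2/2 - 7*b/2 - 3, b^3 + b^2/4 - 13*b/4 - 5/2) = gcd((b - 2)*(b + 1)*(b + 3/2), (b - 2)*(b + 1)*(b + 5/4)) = b^2 - b - 2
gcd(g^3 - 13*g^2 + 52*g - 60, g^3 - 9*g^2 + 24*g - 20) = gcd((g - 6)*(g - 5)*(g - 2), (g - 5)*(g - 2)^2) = g^2 - 7*g + 10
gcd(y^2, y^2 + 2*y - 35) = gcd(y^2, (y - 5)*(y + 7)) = 1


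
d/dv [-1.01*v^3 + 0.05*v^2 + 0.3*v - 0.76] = -3.03*v^2 + 0.1*v + 0.3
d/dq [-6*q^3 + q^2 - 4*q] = -18*q^2 + 2*q - 4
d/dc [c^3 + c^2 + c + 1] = 3*c^2 + 2*c + 1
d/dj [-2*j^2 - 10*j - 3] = -4*j - 10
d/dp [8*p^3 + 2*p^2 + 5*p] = 24*p^2 + 4*p + 5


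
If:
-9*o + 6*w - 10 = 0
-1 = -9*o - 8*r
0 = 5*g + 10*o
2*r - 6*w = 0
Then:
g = 26/15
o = -13/15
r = 11/10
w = 11/30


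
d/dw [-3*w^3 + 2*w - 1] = 2 - 9*w^2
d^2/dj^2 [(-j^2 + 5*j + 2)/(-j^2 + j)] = 4*(-2*j^3 - 3*j^2 + 3*j - 1)/(j^3*(j^3 - 3*j^2 + 3*j - 1))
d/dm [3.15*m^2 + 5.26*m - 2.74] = 6.3*m + 5.26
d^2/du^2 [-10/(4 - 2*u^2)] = 10*(3*u^2 + 2)/(u^2 - 2)^3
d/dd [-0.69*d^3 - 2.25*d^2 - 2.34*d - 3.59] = -2.07*d^2 - 4.5*d - 2.34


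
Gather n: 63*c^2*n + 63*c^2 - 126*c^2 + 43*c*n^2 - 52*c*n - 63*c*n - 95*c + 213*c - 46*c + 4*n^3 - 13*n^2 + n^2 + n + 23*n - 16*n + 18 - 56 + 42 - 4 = -63*c^2 + 72*c + 4*n^3 + n^2*(43*c - 12) + n*(63*c^2 - 115*c + 8)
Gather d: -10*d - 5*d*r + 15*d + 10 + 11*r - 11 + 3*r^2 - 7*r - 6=d*(5 - 5*r) + 3*r^2 + 4*r - 7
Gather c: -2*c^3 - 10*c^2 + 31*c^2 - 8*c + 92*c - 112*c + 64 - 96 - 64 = -2*c^3 + 21*c^2 - 28*c - 96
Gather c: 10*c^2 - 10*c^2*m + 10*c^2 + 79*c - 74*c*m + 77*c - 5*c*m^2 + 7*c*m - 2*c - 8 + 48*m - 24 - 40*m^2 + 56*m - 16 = c^2*(20 - 10*m) + c*(-5*m^2 - 67*m + 154) - 40*m^2 + 104*m - 48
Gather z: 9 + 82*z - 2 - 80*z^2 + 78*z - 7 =-80*z^2 + 160*z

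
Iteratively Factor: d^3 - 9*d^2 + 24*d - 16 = (d - 4)*(d^2 - 5*d + 4) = (d - 4)^2*(d - 1)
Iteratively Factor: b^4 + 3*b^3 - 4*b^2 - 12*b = (b + 2)*(b^3 + b^2 - 6*b) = (b + 2)*(b + 3)*(b^2 - 2*b) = b*(b + 2)*(b + 3)*(b - 2)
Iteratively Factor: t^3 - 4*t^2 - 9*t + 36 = (t - 3)*(t^2 - t - 12) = (t - 4)*(t - 3)*(t + 3)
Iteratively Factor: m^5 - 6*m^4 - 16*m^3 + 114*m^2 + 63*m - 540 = (m + 3)*(m^4 - 9*m^3 + 11*m^2 + 81*m - 180) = (m - 5)*(m + 3)*(m^3 - 4*m^2 - 9*m + 36) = (m - 5)*(m - 4)*(m + 3)*(m^2 - 9) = (m - 5)*(m - 4)*(m - 3)*(m + 3)*(m + 3)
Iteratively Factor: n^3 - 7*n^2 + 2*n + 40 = (n - 4)*(n^2 - 3*n - 10) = (n - 5)*(n - 4)*(n + 2)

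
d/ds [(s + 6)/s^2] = (-s - 12)/s^3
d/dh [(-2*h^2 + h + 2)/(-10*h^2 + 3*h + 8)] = 2*(2*h^2 + 4*h + 1)/(100*h^4 - 60*h^3 - 151*h^2 + 48*h + 64)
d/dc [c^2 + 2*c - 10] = 2*c + 2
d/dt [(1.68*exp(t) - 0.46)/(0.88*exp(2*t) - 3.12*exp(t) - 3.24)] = (-1.4784*exp(2*t) + 0.8096*exp(t) - 6.8784)*exp(t)/(0.7744*exp(4*t) - 5.4912*exp(3*t) + 4.032*exp(2*t) + 20.2176*exp(t) + 10.4976)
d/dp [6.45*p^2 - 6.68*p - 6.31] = 12.9*p - 6.68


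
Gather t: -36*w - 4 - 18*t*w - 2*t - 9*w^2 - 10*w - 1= t*(-18*w - 2) - 9*w^2 - 46*w - 5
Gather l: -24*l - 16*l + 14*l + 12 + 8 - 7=13 - 26*l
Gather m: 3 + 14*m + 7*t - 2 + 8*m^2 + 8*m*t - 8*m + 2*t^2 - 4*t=8*m^2 + m*(8*t + 6) + 2*t^2 + 3*t + 1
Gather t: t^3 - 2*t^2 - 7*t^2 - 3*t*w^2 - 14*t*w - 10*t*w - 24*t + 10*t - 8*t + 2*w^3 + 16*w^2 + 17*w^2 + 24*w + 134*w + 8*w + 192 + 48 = t^3 - 9*t^2 + t*(-3*w^2 - 24*w - 22) + 2*w^3 + 33*w^2 + 166*w + 240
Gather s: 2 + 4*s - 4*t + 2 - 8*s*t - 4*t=s*(4 - 8*t) - 8*t + 4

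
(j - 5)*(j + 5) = j^2 - 25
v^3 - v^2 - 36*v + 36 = (v - 6)*(v - 1)*(v + 6)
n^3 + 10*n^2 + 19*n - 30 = (n - 1)*(n + 5)*(n + 6)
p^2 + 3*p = p*(p + 3)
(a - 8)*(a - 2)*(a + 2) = a^3 - 8*a^2 - 4*a + 32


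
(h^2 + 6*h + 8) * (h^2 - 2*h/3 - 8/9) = h^4 + 16*h^3/3 + 28*h^2/9 - 32*h/3 - 64/9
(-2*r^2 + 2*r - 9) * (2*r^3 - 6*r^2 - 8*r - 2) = -4*r^5 + 16*r^4 - 14*r^3 + 42*r^2 + 68*r + 18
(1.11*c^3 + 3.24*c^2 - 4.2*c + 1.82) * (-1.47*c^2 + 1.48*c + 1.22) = -1.6317*c^5 - 3.12*c^4 + 12.3234*c^3 - 4.9386*c^2 - 2.4304*c + 2.2204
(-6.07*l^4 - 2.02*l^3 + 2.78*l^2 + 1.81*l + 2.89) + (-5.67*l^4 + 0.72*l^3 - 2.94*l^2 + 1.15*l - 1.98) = -11.74*l^4 - 1.3*l^3 - 0.16*l^2 + 2.96*l + 0.91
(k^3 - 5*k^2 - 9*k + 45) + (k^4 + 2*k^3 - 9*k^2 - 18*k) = k^4 + 3*k^3 - 14*k^2 - 27*k + 45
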